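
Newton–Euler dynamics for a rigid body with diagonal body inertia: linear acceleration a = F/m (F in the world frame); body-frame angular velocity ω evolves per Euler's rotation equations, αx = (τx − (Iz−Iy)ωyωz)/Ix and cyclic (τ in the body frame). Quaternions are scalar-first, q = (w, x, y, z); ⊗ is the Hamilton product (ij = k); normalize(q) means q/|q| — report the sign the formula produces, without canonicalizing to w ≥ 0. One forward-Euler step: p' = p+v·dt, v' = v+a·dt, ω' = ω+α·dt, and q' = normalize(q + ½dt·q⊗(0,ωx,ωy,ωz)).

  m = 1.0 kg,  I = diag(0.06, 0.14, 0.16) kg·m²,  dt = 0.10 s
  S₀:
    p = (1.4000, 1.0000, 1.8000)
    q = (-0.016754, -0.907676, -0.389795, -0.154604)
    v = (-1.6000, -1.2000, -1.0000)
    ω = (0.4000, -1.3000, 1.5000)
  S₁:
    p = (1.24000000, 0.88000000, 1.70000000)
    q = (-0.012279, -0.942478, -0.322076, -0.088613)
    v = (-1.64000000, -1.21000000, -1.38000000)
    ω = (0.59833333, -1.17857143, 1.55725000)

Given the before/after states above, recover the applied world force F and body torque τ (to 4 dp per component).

v₁ − v₀ = (-0.04000000, -0.01000000, -0.38000000)
F = m·Δv/dt = (-0.4000, -0.1000, -3.8000)
Δω = ω₁−ω₀ = (0.19833333, 0.12142857, 0.05725000)
gyro term ω₀×Iω₀ = (-0.0390, -0.0600, -0.0416)
applied torque τ = (0.0800, 0.1100, 0.0500)

F = (-0.4000, -0.1000, -3.8000)
τ = (0.0800, 0.1100, 0.0500)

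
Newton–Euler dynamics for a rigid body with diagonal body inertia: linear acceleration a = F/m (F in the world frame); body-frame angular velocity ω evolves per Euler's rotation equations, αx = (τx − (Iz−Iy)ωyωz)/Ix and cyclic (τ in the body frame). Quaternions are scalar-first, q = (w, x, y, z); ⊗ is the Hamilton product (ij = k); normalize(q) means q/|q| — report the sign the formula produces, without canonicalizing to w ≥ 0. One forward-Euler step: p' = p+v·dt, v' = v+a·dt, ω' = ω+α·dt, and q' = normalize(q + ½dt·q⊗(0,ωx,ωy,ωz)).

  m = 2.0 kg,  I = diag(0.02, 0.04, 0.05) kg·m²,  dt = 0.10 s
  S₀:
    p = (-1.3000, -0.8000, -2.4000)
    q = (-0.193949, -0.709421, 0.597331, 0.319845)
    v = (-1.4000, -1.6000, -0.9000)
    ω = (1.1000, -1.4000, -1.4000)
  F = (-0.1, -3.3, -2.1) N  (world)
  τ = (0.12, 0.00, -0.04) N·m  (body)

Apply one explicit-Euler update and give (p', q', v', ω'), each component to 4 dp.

p' = (-1.4400, -0.9600, -2.4900)
q' = (-0.0902, -0.7348, 0.5752, 0.3480)
v' = (-1.4050, -1.7650, -1.0050)
ω' = (1.6020, -1.5155, -1.4184)

p + v·dt = (-1.4400, -0.9600, -2.4900)
new velocity v' = (-1.4050, -1.7650, -1.0050)
ω×(Iω) gyroscopic = (0.0196, 0.0462, -0.0308)
(τ − ω×Iω)/I = (5.0200, -1.1550, -0.1840)
ω + α·dt = (1.6020, -1.5155, -1.4184)
Hamilton product q⊗(0,ω) = (2.0644095, -0.6018243, -0.3698313, 0.6076539)
updated quaternion q' = (-0.0902, -0.7348, 0.5752, 0.3480)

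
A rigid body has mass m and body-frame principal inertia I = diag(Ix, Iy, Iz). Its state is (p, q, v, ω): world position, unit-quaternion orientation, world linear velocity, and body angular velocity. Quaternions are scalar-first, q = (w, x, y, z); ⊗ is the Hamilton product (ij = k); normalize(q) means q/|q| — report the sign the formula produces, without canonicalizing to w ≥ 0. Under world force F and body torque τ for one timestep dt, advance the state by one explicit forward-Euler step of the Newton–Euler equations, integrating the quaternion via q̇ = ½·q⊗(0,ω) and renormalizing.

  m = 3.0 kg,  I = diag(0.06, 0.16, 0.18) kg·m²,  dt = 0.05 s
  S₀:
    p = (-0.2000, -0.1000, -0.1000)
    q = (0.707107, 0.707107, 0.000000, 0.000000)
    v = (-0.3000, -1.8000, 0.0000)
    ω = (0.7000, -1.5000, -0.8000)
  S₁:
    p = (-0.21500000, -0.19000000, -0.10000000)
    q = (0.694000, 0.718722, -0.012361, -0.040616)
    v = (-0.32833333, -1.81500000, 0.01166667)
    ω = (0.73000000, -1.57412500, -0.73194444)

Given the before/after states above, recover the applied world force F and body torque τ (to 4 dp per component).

rate change Δω = (0.03000000, -0.07412500, 0.06805556)
ω₀×(Iω₀) = (0.0240, 0.0672, -0.1050)
I·α + gyro = (0.0600, -0.1700, 0.1400)
velocity change Δv = (-0.02833333, -0.01500000, 0.01166667)
F = m·Δv/dt = (-1.7000, -0.9000, 0.7000)

F = (-1.7000, -0.9000, 0.7000)
τ = (0.0600, -0.1700, 0.1400)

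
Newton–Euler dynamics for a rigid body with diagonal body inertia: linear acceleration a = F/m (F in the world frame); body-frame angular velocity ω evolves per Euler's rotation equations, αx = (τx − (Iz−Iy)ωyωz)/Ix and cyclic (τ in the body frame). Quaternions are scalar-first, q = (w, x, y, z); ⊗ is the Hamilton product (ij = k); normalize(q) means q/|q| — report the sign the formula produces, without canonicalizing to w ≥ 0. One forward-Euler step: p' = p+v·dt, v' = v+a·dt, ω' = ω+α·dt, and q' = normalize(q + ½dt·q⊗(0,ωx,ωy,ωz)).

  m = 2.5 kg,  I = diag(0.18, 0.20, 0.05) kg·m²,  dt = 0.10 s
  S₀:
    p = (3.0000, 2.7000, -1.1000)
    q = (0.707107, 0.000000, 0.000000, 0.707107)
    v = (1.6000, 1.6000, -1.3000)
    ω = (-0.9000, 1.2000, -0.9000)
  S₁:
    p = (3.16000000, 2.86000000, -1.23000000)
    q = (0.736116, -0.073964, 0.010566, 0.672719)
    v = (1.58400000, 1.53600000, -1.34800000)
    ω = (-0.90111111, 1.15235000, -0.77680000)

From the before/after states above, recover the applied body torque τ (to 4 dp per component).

ω₁ − ω₀ = (-0.00111111, -0.04765000, 0.12320000)
gyro term ω₀×Iω₀ = (0.1620, 0.1053, -0.0216)
applied torque τ = (0.1600, 0.0100, 0.0400)

τ = (0.1600, 0.0100, 0.0400)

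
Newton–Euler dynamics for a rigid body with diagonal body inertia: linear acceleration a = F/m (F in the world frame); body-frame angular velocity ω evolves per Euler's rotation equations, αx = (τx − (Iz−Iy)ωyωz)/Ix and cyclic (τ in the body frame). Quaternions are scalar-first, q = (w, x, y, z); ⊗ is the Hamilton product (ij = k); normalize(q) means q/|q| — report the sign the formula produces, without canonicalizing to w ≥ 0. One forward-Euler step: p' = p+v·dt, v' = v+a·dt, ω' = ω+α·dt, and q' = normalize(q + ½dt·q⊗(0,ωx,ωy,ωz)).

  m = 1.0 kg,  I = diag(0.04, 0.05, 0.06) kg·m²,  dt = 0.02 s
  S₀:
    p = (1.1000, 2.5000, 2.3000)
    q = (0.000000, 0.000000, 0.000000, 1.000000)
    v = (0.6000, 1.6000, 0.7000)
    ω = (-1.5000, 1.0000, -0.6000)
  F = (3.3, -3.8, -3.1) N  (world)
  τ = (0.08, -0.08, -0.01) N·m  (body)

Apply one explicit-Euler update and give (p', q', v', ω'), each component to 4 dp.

p' = (1.1120, 2.5320, 2.3140)
q' = (0.0060, -0.0100, -0.0150, 0.9998)
v' = (0.6660, 1.5240, 0.6380)
ω' = (-1.4570, 0.9752, -0.5983)

p + v·dt = (1.1120, 2.5320, 2.3140)
new velocity v' = (0.6660, 1.5240, 0.6380)
(τ − ω×Iω)/I = (2.1500, -1.2400, 0.0833)
ω + α·dt = (-1.4570, 0.9752, -0.5983)
2q̇ = q⊗(0,ω) = (0.6000000, -1.0000000, -1.5000000, 0.0000000)
updated quaternion q' = (0.0060, -0.0100, -0.0150, 0.9998)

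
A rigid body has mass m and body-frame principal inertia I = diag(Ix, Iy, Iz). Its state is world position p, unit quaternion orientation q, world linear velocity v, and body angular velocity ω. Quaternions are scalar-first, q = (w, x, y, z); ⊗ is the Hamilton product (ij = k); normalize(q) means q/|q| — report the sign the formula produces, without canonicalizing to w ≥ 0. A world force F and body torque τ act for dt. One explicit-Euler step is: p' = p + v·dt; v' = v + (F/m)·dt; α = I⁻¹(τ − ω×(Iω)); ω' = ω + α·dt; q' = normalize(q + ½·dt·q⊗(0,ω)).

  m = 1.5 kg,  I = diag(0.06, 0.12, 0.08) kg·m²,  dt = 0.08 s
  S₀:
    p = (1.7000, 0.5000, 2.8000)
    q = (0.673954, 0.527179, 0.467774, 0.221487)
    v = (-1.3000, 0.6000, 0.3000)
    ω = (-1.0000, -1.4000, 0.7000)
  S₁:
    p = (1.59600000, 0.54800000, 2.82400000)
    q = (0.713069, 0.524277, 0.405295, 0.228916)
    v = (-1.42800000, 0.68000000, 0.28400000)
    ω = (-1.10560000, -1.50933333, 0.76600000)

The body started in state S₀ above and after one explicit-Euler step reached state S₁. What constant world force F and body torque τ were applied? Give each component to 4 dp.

ω₁ − ω₀ = (-0.10560000, -0.10933333, 0.06600000)
applied torque τ = (-0.0400, -0.1500, 0.1500)
Δv = v₁−v₀ = (-0.12800000, 0.08000000, -0.01600000)
applied force F = (-2.4000, 1.5000, -0.3000)

F = (-2.4000, 1.5000, -0.3000)
τ = (-0.0400, -0.1500, 0.1500)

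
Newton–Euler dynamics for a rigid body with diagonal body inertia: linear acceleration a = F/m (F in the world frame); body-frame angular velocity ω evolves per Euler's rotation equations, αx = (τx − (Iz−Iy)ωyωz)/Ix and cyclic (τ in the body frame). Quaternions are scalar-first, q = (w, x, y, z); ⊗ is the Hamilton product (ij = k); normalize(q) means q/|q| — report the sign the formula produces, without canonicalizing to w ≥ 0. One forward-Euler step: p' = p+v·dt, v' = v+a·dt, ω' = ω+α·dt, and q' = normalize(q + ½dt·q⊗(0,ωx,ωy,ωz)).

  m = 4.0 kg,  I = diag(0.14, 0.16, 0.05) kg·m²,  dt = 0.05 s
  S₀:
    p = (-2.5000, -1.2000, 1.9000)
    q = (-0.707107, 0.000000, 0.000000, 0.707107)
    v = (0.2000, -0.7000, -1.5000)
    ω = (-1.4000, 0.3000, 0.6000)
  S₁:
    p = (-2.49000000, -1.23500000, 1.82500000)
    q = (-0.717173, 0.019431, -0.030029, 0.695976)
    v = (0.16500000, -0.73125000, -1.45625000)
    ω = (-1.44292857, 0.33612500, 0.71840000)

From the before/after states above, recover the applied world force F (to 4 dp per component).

F = (-2.8000, -2.5000, 3.5000)

v₁ − v₀ = (-0.03500000, -0.03125000, 0.04375000)
F = m·Δv/dt = (-2.8000, -2.5000, 3.5000)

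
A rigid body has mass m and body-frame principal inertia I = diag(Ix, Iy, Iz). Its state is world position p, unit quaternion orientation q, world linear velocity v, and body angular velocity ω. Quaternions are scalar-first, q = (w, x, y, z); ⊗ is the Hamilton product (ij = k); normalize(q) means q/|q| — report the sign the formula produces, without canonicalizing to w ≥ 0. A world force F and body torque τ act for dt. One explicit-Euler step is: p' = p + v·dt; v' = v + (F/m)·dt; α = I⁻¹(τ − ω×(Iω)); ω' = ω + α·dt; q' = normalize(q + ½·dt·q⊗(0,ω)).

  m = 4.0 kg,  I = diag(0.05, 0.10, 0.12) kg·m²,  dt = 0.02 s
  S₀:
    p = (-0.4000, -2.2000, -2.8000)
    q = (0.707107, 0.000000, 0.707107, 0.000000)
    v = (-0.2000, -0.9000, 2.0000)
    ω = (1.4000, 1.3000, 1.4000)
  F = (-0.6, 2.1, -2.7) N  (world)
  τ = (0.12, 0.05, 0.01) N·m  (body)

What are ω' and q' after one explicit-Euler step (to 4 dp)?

(τ − ω×Iω)/I = (1.6720, 1.8720, -0.6750)
new body rate ω' = (1.4334, 1.3374, 1.3865)
q⊗(0,ω) = (-0.9192391, 1.9798996, 0.9192391, 0.0000000)
q' = normalize(q + ½dt·q⊗(0,ω)) = (0.6977, 0.0198, 0.7161, 0.0000)

ω' = (1.4334, 1.3374, 1.3865)
q' = (0.6977, 0.0198, 0.7161, 0.0000)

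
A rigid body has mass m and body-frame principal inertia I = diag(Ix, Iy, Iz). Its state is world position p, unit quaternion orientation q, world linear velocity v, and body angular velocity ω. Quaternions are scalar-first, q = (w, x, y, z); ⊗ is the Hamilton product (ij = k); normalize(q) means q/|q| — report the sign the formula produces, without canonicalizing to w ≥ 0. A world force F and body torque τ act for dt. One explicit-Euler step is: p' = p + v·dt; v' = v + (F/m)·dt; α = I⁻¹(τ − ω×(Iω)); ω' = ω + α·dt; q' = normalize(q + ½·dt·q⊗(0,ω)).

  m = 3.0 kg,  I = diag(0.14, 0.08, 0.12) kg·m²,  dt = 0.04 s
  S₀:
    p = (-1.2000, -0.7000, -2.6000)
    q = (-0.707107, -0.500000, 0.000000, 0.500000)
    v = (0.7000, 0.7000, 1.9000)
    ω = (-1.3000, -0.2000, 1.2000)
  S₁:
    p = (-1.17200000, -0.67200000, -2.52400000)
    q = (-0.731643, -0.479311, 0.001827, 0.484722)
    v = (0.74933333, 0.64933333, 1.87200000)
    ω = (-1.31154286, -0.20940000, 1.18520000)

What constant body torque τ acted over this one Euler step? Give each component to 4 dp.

Δω = ω₁−ω₀ = (-0.01154286, -0.00940000, -0.01480000)
precession coupling = (-0.0096, -0.0312, -0.0156)
I·α + gyro = (-0.0500, -0.0500, -0.0600)

τ = (-0.0500, -0.0500, -0.0600)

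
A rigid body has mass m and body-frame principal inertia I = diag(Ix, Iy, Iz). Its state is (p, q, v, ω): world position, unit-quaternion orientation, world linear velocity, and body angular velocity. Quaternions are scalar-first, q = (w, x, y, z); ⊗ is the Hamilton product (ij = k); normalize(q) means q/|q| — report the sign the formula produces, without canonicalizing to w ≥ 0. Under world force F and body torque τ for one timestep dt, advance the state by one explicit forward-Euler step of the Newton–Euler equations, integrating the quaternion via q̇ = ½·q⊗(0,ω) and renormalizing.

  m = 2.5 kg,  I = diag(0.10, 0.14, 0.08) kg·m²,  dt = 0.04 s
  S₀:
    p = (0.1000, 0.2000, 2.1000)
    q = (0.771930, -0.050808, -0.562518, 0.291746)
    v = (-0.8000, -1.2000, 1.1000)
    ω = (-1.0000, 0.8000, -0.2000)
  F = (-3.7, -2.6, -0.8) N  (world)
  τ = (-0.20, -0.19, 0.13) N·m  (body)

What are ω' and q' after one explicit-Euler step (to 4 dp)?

ω' = (-1.0838, 0.7446, -0.1190)
q' = (0.7808, -0.0686, -0.5560, 0.2765)

α = I⁻¹(τ − ω×Iω) = (-2.0960, -1.3857, 2.0250)
ω + α·dt = (-1.0838, 0.7446, -0.1190)
Hamilton product q⊗(0,ω) = (0.4575556, -0.8928232, 0.3156364, -0.7575504)
q + ½dt·q⊗(0,ω), renormalized = (0.7808, -0.0686, -0.5560, 0.2765)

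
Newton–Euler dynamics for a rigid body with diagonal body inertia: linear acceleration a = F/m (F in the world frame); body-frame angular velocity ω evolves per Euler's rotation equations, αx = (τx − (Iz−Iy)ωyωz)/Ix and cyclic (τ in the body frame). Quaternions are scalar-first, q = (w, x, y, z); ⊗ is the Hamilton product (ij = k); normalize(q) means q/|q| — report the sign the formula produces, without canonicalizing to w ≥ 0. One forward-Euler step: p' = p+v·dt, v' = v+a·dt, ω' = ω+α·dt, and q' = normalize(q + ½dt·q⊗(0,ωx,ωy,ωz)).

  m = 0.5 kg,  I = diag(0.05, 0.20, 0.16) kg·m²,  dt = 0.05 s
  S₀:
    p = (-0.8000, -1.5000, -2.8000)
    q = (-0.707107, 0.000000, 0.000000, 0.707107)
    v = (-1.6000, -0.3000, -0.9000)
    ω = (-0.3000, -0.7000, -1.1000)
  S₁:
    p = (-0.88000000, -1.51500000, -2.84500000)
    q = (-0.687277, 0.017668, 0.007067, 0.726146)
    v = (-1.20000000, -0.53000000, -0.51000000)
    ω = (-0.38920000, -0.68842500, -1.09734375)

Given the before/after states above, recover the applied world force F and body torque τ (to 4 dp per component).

Δω = ω₁−ω₀ = (-0.08920000, 0.01157500, 0.00265625)
ω₀×(Iω₀) = (-0.0308, -0.0363, 0.0315)
τ = I·(Δω/dt) + ω₀×(Iω₀) = (-0.1200, 0.0100, 0.0400)
v₁ − v₀ = (0.40000000, -0.23000000, 0.39000000)
F = m·Δv/dt = (4.0000, -2.3000, 3.9000)

F = (4.0000, -2.3000, 3.9000)
τ = (-0.1200, 0.0100, 0.0400)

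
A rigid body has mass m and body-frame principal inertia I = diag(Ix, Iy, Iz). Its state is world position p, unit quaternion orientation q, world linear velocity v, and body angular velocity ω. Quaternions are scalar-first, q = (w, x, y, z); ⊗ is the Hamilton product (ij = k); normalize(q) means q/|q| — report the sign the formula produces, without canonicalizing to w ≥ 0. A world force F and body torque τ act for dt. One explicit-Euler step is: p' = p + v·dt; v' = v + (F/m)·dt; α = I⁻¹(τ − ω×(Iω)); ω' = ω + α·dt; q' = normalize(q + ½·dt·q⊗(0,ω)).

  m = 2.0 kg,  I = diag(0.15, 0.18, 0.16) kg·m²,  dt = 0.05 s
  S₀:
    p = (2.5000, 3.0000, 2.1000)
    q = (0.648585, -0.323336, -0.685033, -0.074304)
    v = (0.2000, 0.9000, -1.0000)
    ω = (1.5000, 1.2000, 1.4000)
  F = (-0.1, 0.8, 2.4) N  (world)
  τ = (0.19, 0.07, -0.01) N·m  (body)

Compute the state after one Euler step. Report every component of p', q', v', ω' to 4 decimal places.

p' = (2.5100, 3.0450, 2.0500)
q' = (0.6827, -0.3202, -0.6559, -0.0356)
v' = (0.1975, 0.9200, -0.9400)
ω' = (1.5745, 1.2253, 1.3800)

p' = p + v·dt = (2.5100, 3.0450, 2.0500)
v' = v + a·dt = (0.1975, 0.9200, -0.9400)
gyro term ω×Iω = (-0.0336, -0.0210, 0.0540)
angular accel α = (1.4907, 0.5056, -0.4000)
ω + α·dt = (1.5745, 1.2253, 1.3800)
q⊗(0,ω) = (1.4110692, 0.1029961, 1.1195164, 1.5475653)
updated quaternion q' = (0.6827, -0.3202, -0.6559, -0.0356)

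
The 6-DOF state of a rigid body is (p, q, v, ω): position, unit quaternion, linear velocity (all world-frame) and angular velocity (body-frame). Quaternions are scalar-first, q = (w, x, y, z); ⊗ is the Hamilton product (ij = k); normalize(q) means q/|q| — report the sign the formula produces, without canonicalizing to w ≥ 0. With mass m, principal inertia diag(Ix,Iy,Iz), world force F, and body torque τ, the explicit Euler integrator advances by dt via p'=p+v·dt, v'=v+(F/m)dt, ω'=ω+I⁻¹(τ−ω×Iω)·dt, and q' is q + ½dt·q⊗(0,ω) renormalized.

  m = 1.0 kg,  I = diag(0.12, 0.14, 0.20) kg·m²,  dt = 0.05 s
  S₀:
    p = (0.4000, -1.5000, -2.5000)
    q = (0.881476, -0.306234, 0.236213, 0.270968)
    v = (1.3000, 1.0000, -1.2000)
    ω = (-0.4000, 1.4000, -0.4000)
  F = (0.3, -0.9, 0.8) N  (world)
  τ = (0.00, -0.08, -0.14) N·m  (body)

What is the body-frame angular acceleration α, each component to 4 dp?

α = (0.2800, -0.4800, -0.6440)

precession coupling ω×(Iω) = (-0.0336, -0.0128, -0.0112)
(τ − ω×Iω)/I = (0.2800, -0.4800, -0.6440)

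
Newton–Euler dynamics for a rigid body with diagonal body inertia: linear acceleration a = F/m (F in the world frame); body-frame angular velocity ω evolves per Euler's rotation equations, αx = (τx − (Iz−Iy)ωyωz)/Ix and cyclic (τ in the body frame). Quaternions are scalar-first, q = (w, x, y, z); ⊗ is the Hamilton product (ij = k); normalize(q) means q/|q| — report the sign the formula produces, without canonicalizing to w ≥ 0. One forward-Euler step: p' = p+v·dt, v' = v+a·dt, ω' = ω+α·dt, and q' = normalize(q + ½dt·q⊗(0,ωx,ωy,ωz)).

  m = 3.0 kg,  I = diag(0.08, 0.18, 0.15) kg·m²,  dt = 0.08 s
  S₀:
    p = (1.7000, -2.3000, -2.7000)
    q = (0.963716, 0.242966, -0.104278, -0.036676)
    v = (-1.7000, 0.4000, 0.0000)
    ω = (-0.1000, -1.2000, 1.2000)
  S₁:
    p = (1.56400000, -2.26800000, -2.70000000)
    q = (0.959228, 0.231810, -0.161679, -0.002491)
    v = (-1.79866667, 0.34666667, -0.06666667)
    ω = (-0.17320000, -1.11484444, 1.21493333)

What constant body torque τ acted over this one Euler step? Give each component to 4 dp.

ω₁ − ω₀ = (-0.07320000, 0.08515556, 0.01493333)
gyro term ω₀×Iω₀ = (0.0432, 0.0084, 0.0120)
applied torque τ = (-0.0300, 0.2000, 0.0400)

τ = (-0.0300, 0.2000, 0.0400)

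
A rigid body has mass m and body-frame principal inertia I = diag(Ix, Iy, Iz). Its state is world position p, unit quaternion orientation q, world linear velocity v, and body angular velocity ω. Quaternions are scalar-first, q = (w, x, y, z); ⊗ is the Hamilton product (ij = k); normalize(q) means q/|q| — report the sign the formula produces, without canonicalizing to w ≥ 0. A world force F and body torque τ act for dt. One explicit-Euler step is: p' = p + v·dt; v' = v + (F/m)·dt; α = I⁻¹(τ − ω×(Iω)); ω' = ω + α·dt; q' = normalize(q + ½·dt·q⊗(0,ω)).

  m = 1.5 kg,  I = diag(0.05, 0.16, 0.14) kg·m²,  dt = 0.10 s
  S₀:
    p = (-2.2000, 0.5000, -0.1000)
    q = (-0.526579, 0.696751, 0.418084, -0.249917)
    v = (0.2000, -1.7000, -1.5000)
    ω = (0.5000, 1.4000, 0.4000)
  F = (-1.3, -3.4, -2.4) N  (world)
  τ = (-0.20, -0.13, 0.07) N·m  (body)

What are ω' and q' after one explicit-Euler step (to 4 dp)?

ω×(Iω) gyroscopic = (-0.0112, -0.0180, 0.0770)
α = I⁻¹(τ − ω×Iω) = (-3.7760, -0.7000, -0.0500)
ω' = ω + α·dt = (0.1224, 1.3300, 0.3950)
q⊗(0,ω) = (-0.8337263, 0.2538279, -1.1408695, 0.5557778)
updated quaternion q' = (-0.5666, 0.7073, 0.3600, -0.2215)

ω' = (0.1224, 1.3300, 0.3950)
q' = (-0.5666, 0.7073, 0.3600, -0.2215)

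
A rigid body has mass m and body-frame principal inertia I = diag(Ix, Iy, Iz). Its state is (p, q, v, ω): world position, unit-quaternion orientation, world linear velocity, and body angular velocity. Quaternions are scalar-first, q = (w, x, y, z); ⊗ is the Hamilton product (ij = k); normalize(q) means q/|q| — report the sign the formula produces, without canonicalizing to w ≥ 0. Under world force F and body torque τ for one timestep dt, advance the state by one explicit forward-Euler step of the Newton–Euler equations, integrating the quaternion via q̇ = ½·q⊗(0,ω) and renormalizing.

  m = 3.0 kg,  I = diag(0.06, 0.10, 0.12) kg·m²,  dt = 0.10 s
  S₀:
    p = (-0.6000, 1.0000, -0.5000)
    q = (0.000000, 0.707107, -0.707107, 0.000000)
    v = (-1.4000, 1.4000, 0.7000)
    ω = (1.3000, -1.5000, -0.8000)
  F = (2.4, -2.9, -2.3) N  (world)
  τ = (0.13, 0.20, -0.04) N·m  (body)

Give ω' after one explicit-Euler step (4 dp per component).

(τ − ω×Iω)/I = (1.7667, 1.3760, 0.3167)
ω' = ω + α·dt = (1.4767, -1.3624, -0.7683)

ω' = (1.4767, -1.3624, -0.7683)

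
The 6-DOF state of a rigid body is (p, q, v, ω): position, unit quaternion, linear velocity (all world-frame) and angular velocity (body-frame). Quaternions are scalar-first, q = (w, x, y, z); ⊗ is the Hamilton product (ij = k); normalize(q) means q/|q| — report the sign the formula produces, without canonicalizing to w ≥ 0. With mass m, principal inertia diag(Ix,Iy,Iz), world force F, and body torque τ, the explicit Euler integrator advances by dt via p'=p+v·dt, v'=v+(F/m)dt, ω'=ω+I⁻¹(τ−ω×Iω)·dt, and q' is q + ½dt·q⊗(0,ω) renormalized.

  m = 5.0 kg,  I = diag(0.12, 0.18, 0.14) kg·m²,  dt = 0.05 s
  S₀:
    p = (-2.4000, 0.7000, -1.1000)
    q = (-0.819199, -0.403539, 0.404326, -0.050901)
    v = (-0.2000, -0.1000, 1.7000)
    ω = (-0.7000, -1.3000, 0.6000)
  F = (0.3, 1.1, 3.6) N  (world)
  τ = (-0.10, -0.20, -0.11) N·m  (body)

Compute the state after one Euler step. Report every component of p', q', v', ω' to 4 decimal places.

a = F/m = (0.0600, 0.2200, 0.7200)
new position p' = (-2.4100, 0.6950, -1.0150)
new velocity v' = (-0.1970, -0.0890, 1.7360)
gyro term ω×Iω = (0.0312, 0.0084, 0.0546)
(τ − ω×Iω)/I = (-1.0933, -1.1578, -1.1757)
ω' = ω + α·dt = (-0.7547, -1.3579, 0.5412)
2q̇ = q⊗(0,ω) = (0.2736871, 0.7498636, 1.3427128, 0.3161095)
q' = normalize(q + ½dt·q⊗(0,ω)) = (-0.8117, -0.3845, 0.4375, -0.0430)

p' = (-2.4100, 0.6950, -1.0150)
q' = (-0.8117, -0.3845, 0.4375, -0.0430)
v' = (-0.1970, -0.0890, 1.7360)
ω' = (-0.7547, -1.3579, 0.5412)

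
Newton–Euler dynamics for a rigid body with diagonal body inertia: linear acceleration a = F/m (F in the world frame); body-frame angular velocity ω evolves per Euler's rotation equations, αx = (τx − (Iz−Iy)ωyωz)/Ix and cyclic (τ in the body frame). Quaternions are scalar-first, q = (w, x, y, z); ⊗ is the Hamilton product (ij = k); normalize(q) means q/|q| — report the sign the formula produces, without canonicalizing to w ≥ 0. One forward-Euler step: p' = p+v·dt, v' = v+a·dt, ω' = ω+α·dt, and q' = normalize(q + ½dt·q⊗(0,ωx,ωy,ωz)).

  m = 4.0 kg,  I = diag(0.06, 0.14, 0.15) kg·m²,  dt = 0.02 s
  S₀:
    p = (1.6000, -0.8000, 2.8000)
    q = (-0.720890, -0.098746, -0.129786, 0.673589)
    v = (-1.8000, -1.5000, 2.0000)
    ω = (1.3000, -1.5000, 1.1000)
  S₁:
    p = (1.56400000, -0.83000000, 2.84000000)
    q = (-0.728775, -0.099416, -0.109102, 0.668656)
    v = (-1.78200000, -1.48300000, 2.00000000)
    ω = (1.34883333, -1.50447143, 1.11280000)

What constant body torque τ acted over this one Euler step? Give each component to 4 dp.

rate change Δω = (0.04883333, -0.00447143, 0.01280000)
precession coupling = (-0.0165, -0.1287, -0.1560)
applied torque τ = (0.1300, -0.1600, -0.0600)

τ = (0.1300, -0.1600, -0.0600)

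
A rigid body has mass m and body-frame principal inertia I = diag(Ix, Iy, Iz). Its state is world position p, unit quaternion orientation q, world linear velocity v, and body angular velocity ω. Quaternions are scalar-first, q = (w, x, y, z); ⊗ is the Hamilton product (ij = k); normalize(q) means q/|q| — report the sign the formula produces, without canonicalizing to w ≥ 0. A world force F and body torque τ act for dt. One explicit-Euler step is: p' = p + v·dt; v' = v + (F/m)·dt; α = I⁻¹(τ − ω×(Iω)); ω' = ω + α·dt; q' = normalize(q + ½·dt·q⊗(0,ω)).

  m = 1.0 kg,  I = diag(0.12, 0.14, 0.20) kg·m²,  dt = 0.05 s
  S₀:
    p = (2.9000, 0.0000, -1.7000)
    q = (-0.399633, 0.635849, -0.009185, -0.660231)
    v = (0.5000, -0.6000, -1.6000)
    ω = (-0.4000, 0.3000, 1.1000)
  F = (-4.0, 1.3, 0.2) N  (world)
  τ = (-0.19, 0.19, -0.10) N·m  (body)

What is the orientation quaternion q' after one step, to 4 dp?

q' = (-0.3749, 0.6443, -0.0231, -0.6662)

2q̇ = q⊗(0,ω) = (0.9833492, 0.3478190, -0.5552314, -0.2525156)
q + ½dt·q⊗(0,ω), renormalized = (-0.3749, 0.6443, -0.0231, -0.6662)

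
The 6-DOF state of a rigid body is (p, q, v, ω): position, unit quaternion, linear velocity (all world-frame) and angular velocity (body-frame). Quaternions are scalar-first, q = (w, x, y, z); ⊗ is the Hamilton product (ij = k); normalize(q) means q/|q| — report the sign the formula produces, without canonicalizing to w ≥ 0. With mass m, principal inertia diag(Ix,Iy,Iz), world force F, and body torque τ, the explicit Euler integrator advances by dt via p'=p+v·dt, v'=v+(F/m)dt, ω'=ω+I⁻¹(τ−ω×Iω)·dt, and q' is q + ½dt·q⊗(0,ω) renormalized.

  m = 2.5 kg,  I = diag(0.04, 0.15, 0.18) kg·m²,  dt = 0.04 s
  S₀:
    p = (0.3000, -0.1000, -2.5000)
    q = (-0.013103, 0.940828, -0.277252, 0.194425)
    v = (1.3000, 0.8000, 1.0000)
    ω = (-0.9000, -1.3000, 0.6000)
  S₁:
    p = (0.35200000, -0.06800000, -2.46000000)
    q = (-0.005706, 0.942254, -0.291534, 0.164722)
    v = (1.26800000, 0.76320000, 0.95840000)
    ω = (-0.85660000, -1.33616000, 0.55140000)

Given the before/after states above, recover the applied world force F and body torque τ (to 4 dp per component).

F = (-2.0000, -2.3000, -2.6000)
τ = (0.0200, -0.0600, -0.0900)

rate change Δω = (0.04340000, -0.03616000, -0.04860000)
precession coupling = (-0.0234, 0.0756, 0.1287)
I·α + gyro = (0.0200, -0.0600, -0.0900)
Δv = v₁−v₀ = (-0.03200000, -0.03680000, -0.04160000)
m·(v₁−v₀)/dt = (-2.0000, -2.3000, -2.6000)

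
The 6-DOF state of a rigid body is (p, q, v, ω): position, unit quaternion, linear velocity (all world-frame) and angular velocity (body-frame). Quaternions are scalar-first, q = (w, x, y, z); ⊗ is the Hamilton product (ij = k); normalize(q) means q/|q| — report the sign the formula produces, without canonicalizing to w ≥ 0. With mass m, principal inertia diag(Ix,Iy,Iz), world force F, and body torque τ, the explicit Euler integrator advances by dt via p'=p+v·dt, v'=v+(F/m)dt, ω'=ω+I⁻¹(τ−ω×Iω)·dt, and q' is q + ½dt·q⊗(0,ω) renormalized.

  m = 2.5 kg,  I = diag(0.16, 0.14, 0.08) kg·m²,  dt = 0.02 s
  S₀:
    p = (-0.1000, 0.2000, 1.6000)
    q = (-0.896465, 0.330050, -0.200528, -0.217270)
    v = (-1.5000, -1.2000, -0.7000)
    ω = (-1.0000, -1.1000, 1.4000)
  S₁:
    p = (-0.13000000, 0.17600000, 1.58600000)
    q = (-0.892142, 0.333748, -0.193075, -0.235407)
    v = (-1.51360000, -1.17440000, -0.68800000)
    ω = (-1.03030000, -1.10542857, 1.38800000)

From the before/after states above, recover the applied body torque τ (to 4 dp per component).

τ = (-0.1500, -0.1500, -0.0700)

ω₁ − ω₀ = (-0.03030000, -0.00542857, -0.01200000)
precession coupling = (0.0924, -0.1120, -0.0220)
τ = I·(Δω/dt) + ω₀×(Iω₀) = (-0.1500, -0.1500, -0.0700)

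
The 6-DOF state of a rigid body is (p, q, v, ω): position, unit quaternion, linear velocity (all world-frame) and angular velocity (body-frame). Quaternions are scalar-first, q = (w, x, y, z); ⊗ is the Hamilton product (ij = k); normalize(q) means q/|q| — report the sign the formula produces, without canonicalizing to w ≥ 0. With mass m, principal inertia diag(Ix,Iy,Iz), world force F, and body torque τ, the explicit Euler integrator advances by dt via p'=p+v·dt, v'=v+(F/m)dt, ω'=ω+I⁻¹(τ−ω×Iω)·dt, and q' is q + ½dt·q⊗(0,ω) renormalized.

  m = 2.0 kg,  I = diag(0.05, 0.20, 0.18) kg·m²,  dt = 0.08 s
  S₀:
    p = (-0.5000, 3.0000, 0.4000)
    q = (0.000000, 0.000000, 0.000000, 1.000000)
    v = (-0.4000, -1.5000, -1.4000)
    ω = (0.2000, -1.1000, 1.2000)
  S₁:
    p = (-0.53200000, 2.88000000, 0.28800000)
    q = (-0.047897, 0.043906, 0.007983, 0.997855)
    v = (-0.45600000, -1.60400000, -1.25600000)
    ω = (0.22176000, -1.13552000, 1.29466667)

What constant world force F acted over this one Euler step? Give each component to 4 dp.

velocity change Δv = (-0.05600000, -0.10400000, 0.14400000)
F = m·Δv/dt = (-1.4000, -2.6000, 3.6000)

F = (-1.4000, -2.6000, 3.6000)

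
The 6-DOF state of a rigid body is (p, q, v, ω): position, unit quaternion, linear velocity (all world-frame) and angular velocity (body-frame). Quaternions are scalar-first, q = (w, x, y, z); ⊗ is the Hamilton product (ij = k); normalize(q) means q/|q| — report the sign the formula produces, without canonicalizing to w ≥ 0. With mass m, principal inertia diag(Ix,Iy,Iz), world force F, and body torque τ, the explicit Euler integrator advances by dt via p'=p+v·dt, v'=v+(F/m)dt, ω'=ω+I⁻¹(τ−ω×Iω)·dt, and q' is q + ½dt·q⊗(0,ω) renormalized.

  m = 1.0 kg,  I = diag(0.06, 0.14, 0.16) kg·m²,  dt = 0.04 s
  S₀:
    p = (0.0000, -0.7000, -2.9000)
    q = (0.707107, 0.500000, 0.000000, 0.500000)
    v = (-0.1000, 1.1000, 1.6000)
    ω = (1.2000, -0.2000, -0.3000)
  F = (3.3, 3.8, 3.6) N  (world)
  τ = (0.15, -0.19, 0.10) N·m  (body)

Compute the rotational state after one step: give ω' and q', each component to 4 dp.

ω' = (1.2992, -0.2646, -0.2702)
q' = (0.6979, 0.5188, 0.0122, 0.4936)

ω×(Iω) gyroscopic = (0.0012, 0.0360, -0.0192)
(τ − ω×Iω)/I = (2.4800, -1.6143, 0.7450)
ω + α·dt = (1.2992, -0.2646, -0.2702)
Hamilton product q⊗(0,ω) = (-0.4500000, 0.9485284, 0.6085786, -0.3121321)
updated quaternion q' = (0.6979, 0.5188, 0.0122, 0.4936)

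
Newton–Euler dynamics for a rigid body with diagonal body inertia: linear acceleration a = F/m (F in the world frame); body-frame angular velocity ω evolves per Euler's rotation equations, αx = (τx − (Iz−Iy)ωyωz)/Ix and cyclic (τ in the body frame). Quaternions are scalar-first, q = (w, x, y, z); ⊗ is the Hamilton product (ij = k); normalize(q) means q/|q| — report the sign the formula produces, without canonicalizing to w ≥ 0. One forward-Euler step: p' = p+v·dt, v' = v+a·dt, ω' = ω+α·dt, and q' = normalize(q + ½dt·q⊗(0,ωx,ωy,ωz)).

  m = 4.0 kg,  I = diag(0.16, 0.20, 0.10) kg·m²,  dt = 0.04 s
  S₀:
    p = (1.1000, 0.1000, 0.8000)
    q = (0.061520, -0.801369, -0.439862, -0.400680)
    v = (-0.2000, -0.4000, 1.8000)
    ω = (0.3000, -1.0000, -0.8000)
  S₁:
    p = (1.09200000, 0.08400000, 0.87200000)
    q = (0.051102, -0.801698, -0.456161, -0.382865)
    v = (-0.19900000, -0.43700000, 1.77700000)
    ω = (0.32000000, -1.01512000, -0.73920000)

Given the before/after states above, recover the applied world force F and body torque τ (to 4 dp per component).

velocity change Δv = (0.00100000, -0.03700000, -0.02300000)
m·(v₁−v₀)/dt = (0.1000, -3.7000, -2.3000)
rate change Δω = (0.02000000, -0.01512000, 0.06080000)
τ = I·(Δω/dt) + ω₀×(Iω₀) = (0.0000, -0.0900, 0.1400)

F = (0.1000, -3.7000, -2.3000)
τ = (0.0000, -0.0900, 0.1400)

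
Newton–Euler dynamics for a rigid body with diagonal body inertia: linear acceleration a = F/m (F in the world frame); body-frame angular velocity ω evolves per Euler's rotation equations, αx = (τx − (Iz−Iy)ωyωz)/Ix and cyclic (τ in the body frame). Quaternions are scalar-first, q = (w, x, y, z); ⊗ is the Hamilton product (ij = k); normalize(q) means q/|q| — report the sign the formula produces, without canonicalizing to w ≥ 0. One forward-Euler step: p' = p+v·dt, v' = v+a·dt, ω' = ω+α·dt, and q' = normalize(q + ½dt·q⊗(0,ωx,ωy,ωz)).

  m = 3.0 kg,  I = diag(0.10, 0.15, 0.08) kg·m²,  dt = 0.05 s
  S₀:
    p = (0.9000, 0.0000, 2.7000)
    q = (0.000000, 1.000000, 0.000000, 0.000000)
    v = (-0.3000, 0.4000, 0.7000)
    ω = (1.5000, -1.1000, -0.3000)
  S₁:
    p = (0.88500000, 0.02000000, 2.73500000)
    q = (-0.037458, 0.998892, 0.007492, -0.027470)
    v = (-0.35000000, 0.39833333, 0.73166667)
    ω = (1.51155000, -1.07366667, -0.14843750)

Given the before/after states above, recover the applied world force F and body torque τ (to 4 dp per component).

F = (-3.0000, -0.1000, 1.9000)
τ = (0.0000, 0.0700, 0.1600)

Δω = ω₁−ω₀ = (0.01155000, 0.02633333, 0.15156250)
τ = I·(Δω/dt) + ω₀×(Iω₀) = (0.0000, 0.0700, 0.1600)
v₁ − v₀ = (-0.05000000, -0.00166667, 0.03166667)
F = m·Δv/dt = (-3.0000, -0.1000, 1.9000)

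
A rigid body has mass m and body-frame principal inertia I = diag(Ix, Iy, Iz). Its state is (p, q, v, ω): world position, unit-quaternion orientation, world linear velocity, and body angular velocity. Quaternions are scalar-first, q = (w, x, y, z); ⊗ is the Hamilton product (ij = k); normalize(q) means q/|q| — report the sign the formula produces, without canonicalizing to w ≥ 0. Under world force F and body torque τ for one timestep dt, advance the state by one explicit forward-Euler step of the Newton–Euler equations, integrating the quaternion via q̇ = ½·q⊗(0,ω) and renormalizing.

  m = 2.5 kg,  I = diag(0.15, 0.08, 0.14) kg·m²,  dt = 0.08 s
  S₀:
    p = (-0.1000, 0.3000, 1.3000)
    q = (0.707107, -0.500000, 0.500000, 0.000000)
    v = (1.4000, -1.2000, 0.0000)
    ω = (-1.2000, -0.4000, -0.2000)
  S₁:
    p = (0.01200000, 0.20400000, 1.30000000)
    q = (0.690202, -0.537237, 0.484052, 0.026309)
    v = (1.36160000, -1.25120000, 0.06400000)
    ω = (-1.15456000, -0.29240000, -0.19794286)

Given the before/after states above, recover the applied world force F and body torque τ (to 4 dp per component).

Δω = ω₁−ω₀ = (0.04544000, 0.10760000, 0.00205714)
applied torque τ = (0.0900, 0.1100, -0.0300)
v₁ − v₀ = (-0.03840000, -0.05120000, 0.06400000)
applied force F = (-1.2000, -1.6000, 2.0000)

F = (-1.2000, -1.6000, 2.0000)
τ = (0.0900, 0.1100, -0.0300)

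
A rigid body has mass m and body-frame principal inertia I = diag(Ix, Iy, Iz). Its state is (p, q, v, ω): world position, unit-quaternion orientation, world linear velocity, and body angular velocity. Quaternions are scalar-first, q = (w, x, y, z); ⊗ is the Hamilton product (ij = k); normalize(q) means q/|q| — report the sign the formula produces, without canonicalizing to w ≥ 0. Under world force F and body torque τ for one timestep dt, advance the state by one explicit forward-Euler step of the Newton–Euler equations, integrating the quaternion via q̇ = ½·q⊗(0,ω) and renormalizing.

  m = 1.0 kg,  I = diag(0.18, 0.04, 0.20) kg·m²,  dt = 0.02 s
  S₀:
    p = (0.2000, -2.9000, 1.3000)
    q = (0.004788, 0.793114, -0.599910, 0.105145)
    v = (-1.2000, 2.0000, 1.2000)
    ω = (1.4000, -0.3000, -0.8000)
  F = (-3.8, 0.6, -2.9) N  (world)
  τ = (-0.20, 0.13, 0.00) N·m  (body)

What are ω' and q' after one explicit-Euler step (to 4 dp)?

precession coupling ω×(Iω) = (0.0384, 0.0224, 0.0588)
α = I⁻¹(τ − ω×Iω) = (-1.3244, 2.6900, -0.2940)
ω' = ω + α·dt = (1.3735, -0.2462, -0.8059)
Hamilton product q⊗(0,ω) = (-1.2062166, 0.5181747, 0.7802578, 0.5981094)
updated quaternion q' = (-0.0073, 0.7982, -0.5920, 0.1111)

ω' = (1.3735, -0.2462, -0.8059)
q' = (-0.0073, 0.7982, -0.5920, 0.1111)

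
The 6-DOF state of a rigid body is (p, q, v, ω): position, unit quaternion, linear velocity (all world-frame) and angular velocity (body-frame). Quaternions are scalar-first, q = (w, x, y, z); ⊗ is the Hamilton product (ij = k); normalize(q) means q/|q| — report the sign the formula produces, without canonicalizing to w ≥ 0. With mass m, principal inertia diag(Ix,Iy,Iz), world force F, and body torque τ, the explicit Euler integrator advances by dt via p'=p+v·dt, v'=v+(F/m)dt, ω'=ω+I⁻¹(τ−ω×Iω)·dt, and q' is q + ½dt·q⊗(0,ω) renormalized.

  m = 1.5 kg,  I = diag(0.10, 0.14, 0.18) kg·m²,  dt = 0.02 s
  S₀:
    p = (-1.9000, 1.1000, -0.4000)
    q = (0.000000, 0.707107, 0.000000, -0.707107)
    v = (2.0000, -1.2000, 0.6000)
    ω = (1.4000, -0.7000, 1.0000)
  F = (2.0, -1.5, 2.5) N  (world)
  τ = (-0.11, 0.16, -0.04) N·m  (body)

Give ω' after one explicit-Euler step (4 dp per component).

α = I⁻¹(τ − ω×Iω) = (-0.8200, 1.9429, -0.0044)
ω + α·dt = (1.3836, -0.6611, 0.9999)

ω' = (1.3836, -0.6611, 0.9999)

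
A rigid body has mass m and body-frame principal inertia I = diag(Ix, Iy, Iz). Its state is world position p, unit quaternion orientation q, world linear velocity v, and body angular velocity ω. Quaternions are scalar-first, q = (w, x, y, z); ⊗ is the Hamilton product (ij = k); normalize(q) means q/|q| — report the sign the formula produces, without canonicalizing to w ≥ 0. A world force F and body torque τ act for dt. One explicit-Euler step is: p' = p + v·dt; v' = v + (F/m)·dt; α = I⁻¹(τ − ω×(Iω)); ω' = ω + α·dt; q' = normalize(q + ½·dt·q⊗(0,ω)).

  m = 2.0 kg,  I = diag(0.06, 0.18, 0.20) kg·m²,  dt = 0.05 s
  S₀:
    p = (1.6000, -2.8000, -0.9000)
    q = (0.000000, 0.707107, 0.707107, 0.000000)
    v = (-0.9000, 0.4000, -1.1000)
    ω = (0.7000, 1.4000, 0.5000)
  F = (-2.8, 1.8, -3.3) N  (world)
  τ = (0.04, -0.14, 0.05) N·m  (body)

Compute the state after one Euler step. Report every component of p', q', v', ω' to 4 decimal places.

p' = (1.5550, -2.7800, -0.9550)
q' = (-0.0371, 0.7153, 0.6977, 0.0124)
v' = (-0.9700, 0.4450, -1.1825)
ω' = (0.7217, 1.3747, 0.4831)

α = I⁻¹(τ − ω×Iω) = (0.4333, -0.5056, -0.3380)
new body rate ω' = (0.7217, 1.3747, 0.4831)
2q̇ = q⊗(0,ω) = (-1.4849247, 0.3535535, -0.3535535, 0.4949749)
updated quaternion q' = (-0.0371, 0.7153, 0.6977, 0.0124)
new position p' = (1.5550, -2.7800, -0.9550)
v + (F/m)dt = (-0.9700, 0.4450, -1.1825)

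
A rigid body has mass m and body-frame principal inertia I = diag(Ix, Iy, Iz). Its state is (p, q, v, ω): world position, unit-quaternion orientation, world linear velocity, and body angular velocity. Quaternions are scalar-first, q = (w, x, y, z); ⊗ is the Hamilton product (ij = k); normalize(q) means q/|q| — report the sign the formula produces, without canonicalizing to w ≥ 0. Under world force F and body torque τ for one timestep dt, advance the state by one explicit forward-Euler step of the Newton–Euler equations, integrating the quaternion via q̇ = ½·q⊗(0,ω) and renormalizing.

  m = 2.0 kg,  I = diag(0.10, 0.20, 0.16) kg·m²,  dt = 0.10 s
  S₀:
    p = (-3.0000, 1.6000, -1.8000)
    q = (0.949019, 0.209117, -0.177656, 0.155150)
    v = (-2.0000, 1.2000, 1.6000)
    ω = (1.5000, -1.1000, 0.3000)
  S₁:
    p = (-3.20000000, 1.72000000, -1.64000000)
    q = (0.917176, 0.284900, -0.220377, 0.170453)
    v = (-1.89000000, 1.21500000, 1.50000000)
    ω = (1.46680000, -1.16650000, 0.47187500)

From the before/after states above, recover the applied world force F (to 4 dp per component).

Δv = v₁−v₀ = (0.11000000, 0.01500000, -0.10000000)
m·(v₁−v₀)/dt = (2.2000, 0.3000, -2.0000)

F = (2.2000, 0.3000, -2.0000)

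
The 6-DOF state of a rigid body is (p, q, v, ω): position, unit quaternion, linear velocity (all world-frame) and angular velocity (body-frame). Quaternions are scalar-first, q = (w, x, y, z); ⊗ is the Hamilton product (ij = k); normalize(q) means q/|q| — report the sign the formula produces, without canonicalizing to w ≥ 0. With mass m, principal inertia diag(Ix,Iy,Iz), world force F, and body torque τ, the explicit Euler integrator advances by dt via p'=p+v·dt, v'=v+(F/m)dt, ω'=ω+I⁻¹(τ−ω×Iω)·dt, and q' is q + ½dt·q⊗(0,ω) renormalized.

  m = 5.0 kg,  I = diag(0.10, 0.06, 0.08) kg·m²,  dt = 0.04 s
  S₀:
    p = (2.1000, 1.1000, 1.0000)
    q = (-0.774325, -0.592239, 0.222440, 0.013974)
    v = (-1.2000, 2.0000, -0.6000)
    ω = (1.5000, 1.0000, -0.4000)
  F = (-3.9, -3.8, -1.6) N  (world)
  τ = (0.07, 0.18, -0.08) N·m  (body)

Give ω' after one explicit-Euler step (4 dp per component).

ω' = (1.5312, 1.1280, -0.4100)

gyro term ω×Iω = (-0.0080, -0.0120, -0.0600)
angular accel α = (0.7800, 3.2000, -0.2500)
ω + α·dt = (1.5312, 1.1280, -0.4100)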